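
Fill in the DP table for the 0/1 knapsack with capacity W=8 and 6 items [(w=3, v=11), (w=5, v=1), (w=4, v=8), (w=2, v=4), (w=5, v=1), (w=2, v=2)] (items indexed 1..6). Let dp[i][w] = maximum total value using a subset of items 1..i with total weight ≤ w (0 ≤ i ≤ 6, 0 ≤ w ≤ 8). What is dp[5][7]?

19

i\w   0   1   2   3   4   5   6   7   8
  0   0   0   0   0   0   0   0   0   0
  1   0   0   0  11  11  11  11  11  11
  2   0   0   0  11  11  11  11  11  12
  3   0   0   0  11  11  11  11  19  19
  4   0   0   4  11  11  15  15  19  19
  5   0   0   4  11  11  15  15  19  19
  6   0   0   4  11  11  15  15  19  19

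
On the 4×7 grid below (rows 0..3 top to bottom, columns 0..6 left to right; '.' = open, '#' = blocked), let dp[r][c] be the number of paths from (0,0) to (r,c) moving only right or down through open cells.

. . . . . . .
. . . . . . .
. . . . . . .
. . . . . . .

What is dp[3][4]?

35

r\c   0   1   2   3   4   5   6
  0   1   1   1   1   1   1   1
  1   1   2   3   4   5   6   7
  2   1   3   6  10  15  21  28
  3   1   4  10  20  35  56  84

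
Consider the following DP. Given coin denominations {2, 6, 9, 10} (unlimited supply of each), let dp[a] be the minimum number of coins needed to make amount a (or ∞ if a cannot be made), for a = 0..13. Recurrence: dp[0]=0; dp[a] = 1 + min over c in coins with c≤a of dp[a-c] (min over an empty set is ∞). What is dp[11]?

2

 a  0  1  2  3  4  5  6  7  8  9 10 11 12 13
dp  0  -  1  -  2  -  1  -  2  1  1  2  2  3
(- denotes ∞ / unreachable)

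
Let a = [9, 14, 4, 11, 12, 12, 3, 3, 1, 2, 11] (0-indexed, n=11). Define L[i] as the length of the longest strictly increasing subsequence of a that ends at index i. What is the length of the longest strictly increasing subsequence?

3

   i    0    1    2    3    4    5    6    7    8    9   10
a[i]    9   14    4   11   12   12    3    3    1    2   11
L[i]    1    2    1    2    3    3    1    1    1    2    3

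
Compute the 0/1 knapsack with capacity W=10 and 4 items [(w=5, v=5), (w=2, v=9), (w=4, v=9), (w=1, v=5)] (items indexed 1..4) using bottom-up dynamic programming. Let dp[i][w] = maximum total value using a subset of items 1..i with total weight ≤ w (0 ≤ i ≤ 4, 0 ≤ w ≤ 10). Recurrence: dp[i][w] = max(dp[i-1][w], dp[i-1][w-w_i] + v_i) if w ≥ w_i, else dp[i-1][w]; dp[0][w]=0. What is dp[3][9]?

18

i\w   0   1   2   3   4   5   6   7   8   9  10
  0   0   0   0   0   0   0   0   0   0   0   0
  1   0   0   0   0   0   5   5   5   5   5   5
  2   0   0   9   9   9   9   9  14  14  14  14
  3   0   0   9   9   9   9  18  18  18  18  18
  4   0   5   9  14  14  14  18  23  23  23  23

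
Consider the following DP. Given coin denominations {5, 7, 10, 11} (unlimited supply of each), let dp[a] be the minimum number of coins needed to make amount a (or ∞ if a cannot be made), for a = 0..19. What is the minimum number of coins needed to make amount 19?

3

 a  0  1  2  3  4  5  6  7  8  9 10 11 12 13 14 15 16 17 18 19
dp  0  -  -  -  -  1  -  1  -  -  1  1  2  -  2  2  2  2  2  3
(- denotes ∞ / unreachable)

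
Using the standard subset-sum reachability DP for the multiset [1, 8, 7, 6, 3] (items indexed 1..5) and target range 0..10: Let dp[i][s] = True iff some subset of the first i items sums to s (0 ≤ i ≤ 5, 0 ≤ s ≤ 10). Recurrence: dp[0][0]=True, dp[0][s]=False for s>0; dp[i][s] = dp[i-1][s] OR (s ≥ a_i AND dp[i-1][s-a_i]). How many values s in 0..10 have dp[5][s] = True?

9

i\s   0   1   2   3   4   5   6   7   8   9  10
  0   T   F   F   F   F   F   F   F   F   F   F
  1   T   T   F   F   F   F   F   F   F   F   F
  2   T   T   F   F   F   F   F   F   T   T   F
  3   T   T   F   F   F   F   F   T   T   T   F
  4   T   T   F   F   F   F   T   T   T   T   F
  5   T   T   F   T   T   F   T   T   T   T   T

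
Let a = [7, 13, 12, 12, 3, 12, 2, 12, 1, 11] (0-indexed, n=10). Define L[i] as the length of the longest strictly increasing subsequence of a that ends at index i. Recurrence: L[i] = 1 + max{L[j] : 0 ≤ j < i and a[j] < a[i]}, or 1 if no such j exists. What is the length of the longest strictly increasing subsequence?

   i    0    1    2    3    4    5    6    7    8    9
a[i]    7   13   12   12    3   12    2   12    1   11
L[i]    1    2    2    2    1    2    1    2    1    2

2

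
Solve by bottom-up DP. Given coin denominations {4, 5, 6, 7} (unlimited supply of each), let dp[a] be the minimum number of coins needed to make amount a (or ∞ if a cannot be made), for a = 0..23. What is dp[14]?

2

 a  0  1  2  3  4  5  6  7  8  9 10 11 12 13 14 15 16 17 18 19 20 21 22 23
dp  0  -  -  -  1  1  1  1  2  2  2  2  2  2  2  3  3  3  3  3  3  3  4  4
(- denotes ∞ / unreachable)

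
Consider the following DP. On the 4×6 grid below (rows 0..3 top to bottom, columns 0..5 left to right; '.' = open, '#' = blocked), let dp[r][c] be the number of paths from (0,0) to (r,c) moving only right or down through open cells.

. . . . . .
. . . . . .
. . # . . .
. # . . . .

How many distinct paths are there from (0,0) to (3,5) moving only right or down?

28

r\c   0   1   2   3   4   5
  0   1   1   1   1   1   1
  1   1   2   3   4   5   6
  2   1   3   0   4   9  15
  3   1   0   0   4  13  28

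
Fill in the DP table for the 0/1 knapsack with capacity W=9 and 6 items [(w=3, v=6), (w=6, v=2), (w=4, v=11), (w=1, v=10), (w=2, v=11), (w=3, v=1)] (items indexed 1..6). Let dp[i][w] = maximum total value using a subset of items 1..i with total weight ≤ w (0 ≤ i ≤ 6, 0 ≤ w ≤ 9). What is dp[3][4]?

11

i\w   0   1   2   3   4   5   6   7   8   9
  0   0   0   0   0   0   0   0   0   0   0
  1   0   0   0   6   6   6   6   6   6   6
  2   0   0   0   6   6   6   6   6   6   8
  3   0   0   0   6  11  11  11  17  17  17
  4   0  10  10  10  16  21  21  21  27  27
  5   0  10  11  21  21  21  27  32  32  32
  6   0  10  11  21  21  21  27  32  32  32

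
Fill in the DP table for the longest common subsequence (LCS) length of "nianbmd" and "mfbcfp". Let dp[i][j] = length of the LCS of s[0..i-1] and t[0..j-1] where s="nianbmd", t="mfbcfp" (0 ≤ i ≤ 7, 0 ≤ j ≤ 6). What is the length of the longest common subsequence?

   ''  m  f  b  c  f  p
''  0  0  0  0  0  0  0
 n  0  0  0  0  0  0  0
 i  0  0  0  0  0  0  0
 a  0  0  0  0  0  0  0
 n  0  0  0  0  0  0  0
 b  0  0  0  1  1  1  1
 m  0  1  1  1  1  1  1
 d  0  1  1  1  1  1  1

1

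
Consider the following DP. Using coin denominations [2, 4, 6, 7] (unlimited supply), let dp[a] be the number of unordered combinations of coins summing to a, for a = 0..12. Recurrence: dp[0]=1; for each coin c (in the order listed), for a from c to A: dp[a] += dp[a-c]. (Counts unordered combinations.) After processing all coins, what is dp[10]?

5

after  coin     0     1     2     3     4     5     6     7     8     9    10    11    12
          2     1     0     1     0     1     0     1     0     1     0     1     0     1
          4     1     0     1     0     2     0     2     0     3     0     3     0     4
          6     1     0     1     0     2     0     3     0     4     0     5     0     7
          7     1     0     1     0     2     0     3     1     4     1     5     2     7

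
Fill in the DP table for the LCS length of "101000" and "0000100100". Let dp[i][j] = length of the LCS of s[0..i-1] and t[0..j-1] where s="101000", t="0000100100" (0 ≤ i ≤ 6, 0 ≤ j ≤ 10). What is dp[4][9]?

   ''  0  0  0  0  1  0  0  1  0  0
''  0  0  0  0  0  0  0  0  0  0  0
 1  0  0  0  0  0  1  1  1  1  1  1
 0  0  1  1  1  1  1  2  2  2  2  2
 1  0  1  1  1  1  2  2  2  3  3  3
 0  0  1  2  2  2  2  3  3  3  4  4
 0  0  1  2  3  3  3  3  4  4  4  5
 0  0  1  2  3  4  4  4  4  4  5  5

4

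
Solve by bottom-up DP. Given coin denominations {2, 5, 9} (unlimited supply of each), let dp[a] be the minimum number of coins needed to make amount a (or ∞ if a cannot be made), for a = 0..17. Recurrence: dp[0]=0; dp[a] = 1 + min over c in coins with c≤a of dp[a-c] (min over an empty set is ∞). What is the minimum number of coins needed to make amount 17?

 a  0  1  2  3  4  5  6  7  8  9 10 11 12 13 14 15 16 17
dp  0  -  1  -  2  1  3  2  4  1  2  2  3  3  2  3  3  4
(- denotes ∞ / unreachable)

4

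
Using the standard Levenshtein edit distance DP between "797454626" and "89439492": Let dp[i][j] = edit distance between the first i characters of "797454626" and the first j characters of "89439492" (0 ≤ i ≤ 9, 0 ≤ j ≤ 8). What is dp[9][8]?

   ''  8  9  4  3  9  4  9  2
''  0  1  2  3  4  5  6  7  8
 7  1  1  2  3  4  5  6  7  8
 9  2  2  1  2  3  4  5  6  7
 7  3  3  2  2  3  4  5  6  7
 4  4  4  3  2  3  4  4  5  6
 5  5  5  4  3  3  4  5  5  6
 4  6  6  5  4  4  4  4  5  6
 6  7  7  6  5  5  5  5  5  6
 2  8  8  7  6  6  6  6  6  5
 6  9  9  8  7  7  7  7  7  6

6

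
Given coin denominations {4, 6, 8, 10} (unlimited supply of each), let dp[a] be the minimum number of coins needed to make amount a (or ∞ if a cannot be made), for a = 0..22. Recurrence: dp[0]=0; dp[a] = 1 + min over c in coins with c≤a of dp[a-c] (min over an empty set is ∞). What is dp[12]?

 a  0  1  2  3  4  5  6  7  8  9 10 11 12 13 14 15 16 17 18 19 20 21 22
dp  0  -  -  -  1  -  1  -  1  -  1  -  2  -  2  -  2  -  2  -  2  -  3
(- denotes ∞ / unreachable)

2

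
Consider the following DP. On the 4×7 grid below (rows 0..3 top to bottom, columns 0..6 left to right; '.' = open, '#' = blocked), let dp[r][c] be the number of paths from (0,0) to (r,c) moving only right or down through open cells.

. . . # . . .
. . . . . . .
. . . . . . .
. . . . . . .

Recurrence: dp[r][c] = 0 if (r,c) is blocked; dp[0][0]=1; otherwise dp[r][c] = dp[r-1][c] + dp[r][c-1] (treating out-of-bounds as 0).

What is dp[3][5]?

46

r\c   0   1   2   3   4   5   6
  0   1   1   1   0   0   0   0
  1   1   2   3   3   3   3   3
  2   1   3   6   9  12  15  18
  3   1   4  10  19  31  46  64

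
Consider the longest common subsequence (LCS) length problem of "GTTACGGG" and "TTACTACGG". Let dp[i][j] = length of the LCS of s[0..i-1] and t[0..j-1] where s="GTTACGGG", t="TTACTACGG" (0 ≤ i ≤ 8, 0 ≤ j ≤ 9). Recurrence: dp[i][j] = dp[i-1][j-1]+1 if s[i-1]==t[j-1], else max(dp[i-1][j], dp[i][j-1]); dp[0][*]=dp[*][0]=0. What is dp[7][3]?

   ''  T  T  A  C  T  A  C  G  G
''  0  0  0  0  0  0  0  0  0  0
 G  0  0  0  0  0  0  0  0  1  1
 T  0  1  1  1  1  1  1  1  1  1
 T  0  1  2  2  2  2  2  2  2  2
 A  0  1  2  3  3  3  3  3  3  3
 C  0  1  2  3  4  4  4  4  4  4
 G  0  1  2  3  4  4  4  4  5  5
 G  0  1  2  3  4  4  4  4  5  6
 G  0  1  2  3  4  4  4  4  5  6

3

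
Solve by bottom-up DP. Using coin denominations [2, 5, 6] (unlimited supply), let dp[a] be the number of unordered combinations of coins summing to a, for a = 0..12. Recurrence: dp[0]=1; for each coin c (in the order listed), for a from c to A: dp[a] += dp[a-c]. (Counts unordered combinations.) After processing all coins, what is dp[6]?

after  coin     0     1     2     3     4     5     6     7     8     9    10    11    12
          2     1     0     1     0     1     0     1     0     1     0     1     0     1
          5     1     0     1     0     1     1     1     1     1     1     2     1     2
          6     1     0     1     0     1     1     2     1     2     1     3     2     4

2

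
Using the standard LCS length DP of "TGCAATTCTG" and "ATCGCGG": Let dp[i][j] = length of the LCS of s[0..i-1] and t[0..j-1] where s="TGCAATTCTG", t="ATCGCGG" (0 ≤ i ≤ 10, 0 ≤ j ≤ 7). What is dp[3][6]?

3

   ''  A  T  C  G  C  G  G
''  0  0  0  0  0  0  0  0
 T  0  0  1  1  1  1  1  1
 G  0  0  1  1  2  2  2  2
 C  0  0  1  2  2  3  3  3
 A  0  1  1  2  2  3  3  3
 A  0  1  1  2  2  3  3  3
 T  0  1  2  2  2  3  3  3
 T  0  1  2  2  2  3  3  3
 C  0  1  2  3  3  3  3  3
 T  0  1  2  3  3  3  3  3
 G  0  1  2  3  4  4  4  4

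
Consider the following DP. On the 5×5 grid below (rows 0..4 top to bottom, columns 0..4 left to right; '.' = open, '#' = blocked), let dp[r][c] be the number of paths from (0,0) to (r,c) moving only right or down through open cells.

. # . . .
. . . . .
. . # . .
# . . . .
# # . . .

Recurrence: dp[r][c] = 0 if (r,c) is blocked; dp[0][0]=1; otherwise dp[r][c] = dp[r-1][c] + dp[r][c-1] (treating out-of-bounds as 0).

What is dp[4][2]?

2

r\c   0   1   2   3   4
  0   1   0   0   0   0
  1   1   1   1   1   1
  2   1   2   0   1   2
  3   0   2   2   3   5
  4   0   0   2   5  10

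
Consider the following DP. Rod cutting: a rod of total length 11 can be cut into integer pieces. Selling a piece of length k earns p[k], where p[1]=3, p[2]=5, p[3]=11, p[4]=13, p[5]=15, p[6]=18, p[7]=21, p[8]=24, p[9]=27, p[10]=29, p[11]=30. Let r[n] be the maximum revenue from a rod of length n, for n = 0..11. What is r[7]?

   n    0    1    2    3    4    5    6    7    8    9   10   11
r[n]    0    3    6   11   14   17   22   25   28   33   36   39

25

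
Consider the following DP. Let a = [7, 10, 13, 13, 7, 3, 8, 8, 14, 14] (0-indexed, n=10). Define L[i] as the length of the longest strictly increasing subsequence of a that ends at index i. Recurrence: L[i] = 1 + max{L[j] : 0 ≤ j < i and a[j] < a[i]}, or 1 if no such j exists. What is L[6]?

   i    0    1    2    3    4    5    6    7    8    9
a[i]    7   10   13   13    7    3    8    8   14   14
L[i]    1    2    3    3    1    1    2    2    4    4

2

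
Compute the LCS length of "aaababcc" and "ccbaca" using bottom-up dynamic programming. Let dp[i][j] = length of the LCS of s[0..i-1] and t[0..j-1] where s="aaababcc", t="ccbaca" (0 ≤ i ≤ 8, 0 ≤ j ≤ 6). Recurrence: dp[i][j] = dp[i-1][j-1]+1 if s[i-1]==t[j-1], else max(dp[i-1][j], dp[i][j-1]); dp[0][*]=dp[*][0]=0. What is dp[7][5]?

3

   ''  c  c  b  a  c  a
''  0  0  0  0  0  0  0
 a  0  0  0  0  1  1  1
 a  0  0  0  0  1  1  2
 a  0  0  0  0  1  1  2
 b  0  0  0  1  1  1  2
 a  0  0  0  1  2  2  2
 b  0  0  0  1  2  2  2
 c  0  1  1  1  2  3  3
 c  0  1  2  2  2  3  3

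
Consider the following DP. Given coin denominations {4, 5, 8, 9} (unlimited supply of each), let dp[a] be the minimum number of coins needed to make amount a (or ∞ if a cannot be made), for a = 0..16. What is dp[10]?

2

 a  0  1  2  3  4  5  6  7  8  9 10 11 12 13 14 15 16
dp  0  -  -  -  1  1  -  -  1  1  2  -  2  2  2  3  2
(- denotes ∞ / unreachable)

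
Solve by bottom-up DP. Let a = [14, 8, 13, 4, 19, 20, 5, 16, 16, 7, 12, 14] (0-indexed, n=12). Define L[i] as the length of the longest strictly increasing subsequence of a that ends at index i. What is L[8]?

   i    0    1    2    3    4    5    6    7    8    9   10   11
a[i]   14    8   13    4   19   20    5   16   16    7   12   14
L[i]    1    1    2    1    3    4    2    3    3    3    4    5

3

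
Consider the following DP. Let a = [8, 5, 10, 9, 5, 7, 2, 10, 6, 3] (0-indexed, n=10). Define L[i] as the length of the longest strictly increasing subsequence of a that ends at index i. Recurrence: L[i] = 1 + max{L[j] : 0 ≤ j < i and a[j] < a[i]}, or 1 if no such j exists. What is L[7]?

   i    0    1    2    3    4    5    6    7    8    9
a[i]    8    5   10    9    5    7    2   10    6    3
L[i]    1    1    2    2    1    2    1    3    2    2

3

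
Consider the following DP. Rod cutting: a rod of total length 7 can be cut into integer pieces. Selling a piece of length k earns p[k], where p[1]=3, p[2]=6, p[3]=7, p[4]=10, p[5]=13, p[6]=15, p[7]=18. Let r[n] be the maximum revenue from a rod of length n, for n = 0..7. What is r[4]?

   n    0    1    2    3    4    5    6    7
r[n]    0    3    6    9   12   15   18   21

12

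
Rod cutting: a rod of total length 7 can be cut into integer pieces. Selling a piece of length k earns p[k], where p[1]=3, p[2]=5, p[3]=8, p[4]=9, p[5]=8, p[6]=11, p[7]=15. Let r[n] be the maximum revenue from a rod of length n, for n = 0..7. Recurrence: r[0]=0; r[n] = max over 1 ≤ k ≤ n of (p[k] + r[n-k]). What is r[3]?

9

   n    0    1    2    3    4    5    6    7
r[n]    0    3    6    9   12   15   18   21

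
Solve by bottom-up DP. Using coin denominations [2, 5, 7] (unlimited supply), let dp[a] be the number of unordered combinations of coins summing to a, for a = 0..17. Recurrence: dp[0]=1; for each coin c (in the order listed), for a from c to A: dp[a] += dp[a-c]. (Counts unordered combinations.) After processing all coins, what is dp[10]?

after  coin     0     1     2     3     4     5     6     7     8     9    10    11    12    13    14    15    16    17
          2     1     0     1     0     1     0     1     0     1     0     1     0     1     0     1     0     1     0
          5     1     0     1     0     1     1     1     1     1     1     2     1     2     1     2     2     2     2
          7     1     0     1     0     1     1     1     2     1     2     2     2     3     2     4     3     4     4

2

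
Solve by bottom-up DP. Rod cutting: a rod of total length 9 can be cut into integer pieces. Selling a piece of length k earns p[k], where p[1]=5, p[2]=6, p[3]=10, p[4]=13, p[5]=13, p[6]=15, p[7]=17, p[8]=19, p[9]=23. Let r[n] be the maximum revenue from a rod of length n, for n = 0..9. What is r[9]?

   n    0    1    2    3    4    5    6    7    8    9
r[n]    0    5   10   15   20   25   30   35   40   45

45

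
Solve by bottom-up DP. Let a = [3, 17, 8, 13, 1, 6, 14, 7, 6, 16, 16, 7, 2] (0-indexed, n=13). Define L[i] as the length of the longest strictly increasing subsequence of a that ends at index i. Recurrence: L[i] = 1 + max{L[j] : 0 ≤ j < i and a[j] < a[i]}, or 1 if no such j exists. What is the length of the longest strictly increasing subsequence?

   i    0    1    2    3    4    5    6    7    8    9   10   11   12
a[i]    3   17    8   13    1    6   14    7    6   16   16    7    2
L[i]    1    2    2    3    1    2    4    3    2    5    5    3    2

5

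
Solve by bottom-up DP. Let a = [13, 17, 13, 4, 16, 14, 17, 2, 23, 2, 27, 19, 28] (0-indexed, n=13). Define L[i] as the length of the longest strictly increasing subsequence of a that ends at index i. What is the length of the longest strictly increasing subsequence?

   i    0    1    2    3    4    5    6    7    8    9   10   11   12
a[i]   13   17   13    4   16   14   17    2   23    2   27   19   28
L[i]    1    2    1    1    2    2    3    1    4    1    5    4    6

6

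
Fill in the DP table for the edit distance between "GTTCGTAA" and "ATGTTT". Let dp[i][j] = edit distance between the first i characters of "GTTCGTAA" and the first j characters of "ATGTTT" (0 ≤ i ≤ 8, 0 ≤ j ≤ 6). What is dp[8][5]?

   ''  A  T  G  T  T  T
''  0  1  2  3  4  5  6
 G  1  1  2  2  3  4  5
 T  2  2  1  2  2  3  4
 T  3  3  2  2  2  2  3
 C  4  4  3  3  3  3  3
 G  5  5  4  3  4  4  4
 T  6  6  5  4  3  4  4
 A  7  6  6  5  4  4  5
 A  8  7  7  6  5  5  5

5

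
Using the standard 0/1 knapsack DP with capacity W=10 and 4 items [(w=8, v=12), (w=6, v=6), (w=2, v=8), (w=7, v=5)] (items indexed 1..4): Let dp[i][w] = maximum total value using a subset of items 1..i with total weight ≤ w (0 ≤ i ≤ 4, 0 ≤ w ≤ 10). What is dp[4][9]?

14

i\w   0   1   2   3   4   5   6   7   8   9  10
  0   0   0   0   0   0   0   0   0   0   0   0
  1   0   0   0   0   0   0   0   0  12  12  12
  2   0   0   0   0   0   0   6   6  12  12  12
  3   0   0   8   8   8   8   8   8  14  14  20
  4   0   0   8   8   8   8   8   8  14  14  20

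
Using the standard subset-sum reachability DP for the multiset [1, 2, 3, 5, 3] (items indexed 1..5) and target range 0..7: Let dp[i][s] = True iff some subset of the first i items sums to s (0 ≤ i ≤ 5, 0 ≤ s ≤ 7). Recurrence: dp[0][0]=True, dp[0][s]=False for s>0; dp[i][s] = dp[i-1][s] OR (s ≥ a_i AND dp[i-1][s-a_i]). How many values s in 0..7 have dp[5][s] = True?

i\s   0   1   2   3   4   5   6   7
  0   T   F   F   F   F   F   F   F
  1   T   T   F   F   F   F   F   F
  2   T   T   T   T   F   F   F   F
  3   T   T   T   T   T   T   T   F
  4   T   T   T   T   T   T   T   T
  5   T   T   T   T   T   T   T   T

8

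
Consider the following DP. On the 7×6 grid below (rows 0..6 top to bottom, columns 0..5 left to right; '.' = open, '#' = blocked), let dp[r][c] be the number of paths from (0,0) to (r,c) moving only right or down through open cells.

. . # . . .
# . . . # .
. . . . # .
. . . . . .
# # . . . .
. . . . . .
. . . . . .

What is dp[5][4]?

27

r\c   0   1   2   3   4   5
  0   1   1   0   0   0   0
  1   0   1   1   1   0   0
  2   0   1   2   3   0   0
  3   0   1   3   6   6   6
  4   0   0   3   9  15  21
  5   0   0   3  12  27  48
  6   0   0   3  15  42  90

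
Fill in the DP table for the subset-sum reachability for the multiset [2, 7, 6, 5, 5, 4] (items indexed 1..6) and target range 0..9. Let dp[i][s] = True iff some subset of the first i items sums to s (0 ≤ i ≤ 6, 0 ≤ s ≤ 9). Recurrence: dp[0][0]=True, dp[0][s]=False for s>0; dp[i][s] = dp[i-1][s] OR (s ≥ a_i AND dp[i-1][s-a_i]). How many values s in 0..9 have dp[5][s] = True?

i\s   0   1   2   3   4   5   6   7   8   9
  0   T   F   F   F   F   F   F   F   F   F
  1   T   F   T   F   F   F   F   F   F   F
  2   T   F   T   F   F   F   F   T   F   T
  3   T   F   T   F   F   F   T   T   T   T
  4   T   F   T   F   F   T   T   T   T   T
  5   T   F   T   F   F   T   T   T   T   T
  6   T   F   T   F   T   T   T   T   T   T

7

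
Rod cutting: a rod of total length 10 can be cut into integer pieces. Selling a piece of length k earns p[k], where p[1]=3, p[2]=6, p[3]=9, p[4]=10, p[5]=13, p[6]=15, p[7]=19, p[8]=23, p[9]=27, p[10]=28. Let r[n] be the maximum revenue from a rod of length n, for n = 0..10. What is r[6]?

18

   n    0    1    2    3    4    5    6    7    8    9   10
r[n]    0    3    6    9   12   15   18   21   24   27   30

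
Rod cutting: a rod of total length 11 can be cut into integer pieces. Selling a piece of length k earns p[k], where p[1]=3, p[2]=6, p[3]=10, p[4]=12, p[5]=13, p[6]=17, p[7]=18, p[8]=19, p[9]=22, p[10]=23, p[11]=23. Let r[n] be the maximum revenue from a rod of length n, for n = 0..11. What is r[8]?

26

   n    0    1    2    3    4    5    6    7    8    9   10   11
r[n]    0    3    6   10   13   16   20   23   26   30   33   36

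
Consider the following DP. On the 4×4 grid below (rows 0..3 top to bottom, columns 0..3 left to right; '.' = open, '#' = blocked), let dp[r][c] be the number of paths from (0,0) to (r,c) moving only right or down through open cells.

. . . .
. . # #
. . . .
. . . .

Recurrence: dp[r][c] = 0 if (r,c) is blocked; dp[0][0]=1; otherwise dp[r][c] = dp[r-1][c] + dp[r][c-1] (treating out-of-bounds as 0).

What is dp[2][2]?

r\c   0   1   2   3
  0   1   1   1   1
  1   1   2   0   0
  2   1   3   3   3
  3   1   4   7  10

3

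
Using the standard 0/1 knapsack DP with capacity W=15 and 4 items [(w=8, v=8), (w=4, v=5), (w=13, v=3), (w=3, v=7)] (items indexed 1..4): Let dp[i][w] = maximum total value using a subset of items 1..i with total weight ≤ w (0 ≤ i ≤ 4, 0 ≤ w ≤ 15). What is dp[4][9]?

12

i\w   0   1   2   3   4   5   6   7   8   9  10  11  12  13  14  15
  0   0   0   0   0   0   0   0   0   0   0   0   0   0   0   0   0
  1   0   0   0   0   0   0   0   0   8   8   8   8   8   8   8   8
  2   0   0   0   0   5   5   5   5   8   8   8   8  13  13  13  13
  3   0   0   0   0   5   5   5   5   8   8   8   8  13  13  13  13
  4   0   0   0   7   7   7   7  12  12  12  12  15  15  15  15  20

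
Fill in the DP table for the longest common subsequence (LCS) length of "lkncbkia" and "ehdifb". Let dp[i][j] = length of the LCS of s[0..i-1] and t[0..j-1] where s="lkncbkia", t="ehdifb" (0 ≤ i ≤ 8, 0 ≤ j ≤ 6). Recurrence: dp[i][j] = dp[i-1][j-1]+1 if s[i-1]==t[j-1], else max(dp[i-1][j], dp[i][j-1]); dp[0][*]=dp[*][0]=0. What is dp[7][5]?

1

   ''  e  h  d  i  f  b
''  0  0  0  0  0  0  0
 l  0  0  0  0  0  0  0
 k  0  0  0  0  0  0  0
 n  0  0  0  0  0  0  0
 c  0  0  0  0  0  0  0
 b  0  0  0  0  0  0  1
 k  0  0  0  0  0  0  1
 i  0  0  0  0  1  1  1
 a  0  0  0  0  1  1  1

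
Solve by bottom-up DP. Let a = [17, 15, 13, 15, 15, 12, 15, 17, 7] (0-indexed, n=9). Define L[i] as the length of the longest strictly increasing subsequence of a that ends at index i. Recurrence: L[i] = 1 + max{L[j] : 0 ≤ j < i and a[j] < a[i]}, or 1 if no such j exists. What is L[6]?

   i    0    1    2    3    4    5    6    7    8
a[i]   17   15   13   15   15   12   15   17    7
L[i]    1    1    1    2    2    1    2    3    1

2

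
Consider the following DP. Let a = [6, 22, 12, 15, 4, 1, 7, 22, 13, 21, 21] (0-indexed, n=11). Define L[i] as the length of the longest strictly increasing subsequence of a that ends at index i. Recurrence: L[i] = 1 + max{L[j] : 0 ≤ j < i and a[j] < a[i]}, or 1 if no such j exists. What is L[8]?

3

   i    0    1    2    3    4    5    6    7    8    9   10
a[i]    6   22   12   15    4    1    7   22   13   21   21
L[i]    1    2    2    3    1    1    2    4    3    4    4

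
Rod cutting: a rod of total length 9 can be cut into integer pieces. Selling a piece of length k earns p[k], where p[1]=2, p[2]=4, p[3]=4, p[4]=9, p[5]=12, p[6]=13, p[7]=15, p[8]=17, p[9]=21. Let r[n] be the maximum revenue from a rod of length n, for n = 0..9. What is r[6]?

   n    0    1    2    3    4    5    6    7    8    9
r[n]    0    2    4    6    9   12   14   16   18   21

14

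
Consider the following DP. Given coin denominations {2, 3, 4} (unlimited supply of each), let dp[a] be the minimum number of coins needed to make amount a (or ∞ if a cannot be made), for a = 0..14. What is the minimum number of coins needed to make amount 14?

4

 a  0  1  2  3  4  5  6  7  8  9 10 11 12 13 14
dp  0  -  1  1  1  2  2  2  2  3  3  3  3  4  4
(- denotes ∞ / unreachable)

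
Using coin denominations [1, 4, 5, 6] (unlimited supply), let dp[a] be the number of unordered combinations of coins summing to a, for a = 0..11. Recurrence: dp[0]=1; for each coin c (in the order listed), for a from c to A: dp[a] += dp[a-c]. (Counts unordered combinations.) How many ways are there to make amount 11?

9

after  coin     0     1     2     3     4     5     6     7     8     9    10    11
          1     1     1     1     1     1     1     1     1     1     1     1     1
          4     1     1     1     1     2     2     2     2     3     3     3     3
          5     1     1     1     1     2     3     3     3     4     5     6     6
          6     1     1     1     1     2     3     4     4     5     6     8     9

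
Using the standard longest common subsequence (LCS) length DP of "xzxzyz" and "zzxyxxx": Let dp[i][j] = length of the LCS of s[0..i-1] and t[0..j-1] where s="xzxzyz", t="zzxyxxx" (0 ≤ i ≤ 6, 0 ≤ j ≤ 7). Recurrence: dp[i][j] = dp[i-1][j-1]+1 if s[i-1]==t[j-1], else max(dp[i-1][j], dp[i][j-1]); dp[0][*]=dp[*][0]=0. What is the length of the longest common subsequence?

3

   ''  z  z  x  y  x  x  x
''  0  0  0  0  0  0  0  0
 x  0  0  0  1  1  1  1  1
 z  0  1  1  1  1  1  1  1
 x  0  1  1  2  2  2  2  2
 z  0  1  2  2  2  2  2  2
 y  0  1  2  2  3  3  3  3
 z  0  1  2  2  3  3  3  3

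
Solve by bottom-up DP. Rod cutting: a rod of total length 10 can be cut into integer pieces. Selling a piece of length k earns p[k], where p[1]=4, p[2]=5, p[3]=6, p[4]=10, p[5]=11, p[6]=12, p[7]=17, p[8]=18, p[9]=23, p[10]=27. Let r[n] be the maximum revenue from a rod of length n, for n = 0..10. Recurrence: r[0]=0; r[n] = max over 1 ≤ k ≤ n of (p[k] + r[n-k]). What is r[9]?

   n    0    1    2    3    4    5    6    7    8    9   10
r[n]    0    4    8   12   16   20   24   28   32   36   40

36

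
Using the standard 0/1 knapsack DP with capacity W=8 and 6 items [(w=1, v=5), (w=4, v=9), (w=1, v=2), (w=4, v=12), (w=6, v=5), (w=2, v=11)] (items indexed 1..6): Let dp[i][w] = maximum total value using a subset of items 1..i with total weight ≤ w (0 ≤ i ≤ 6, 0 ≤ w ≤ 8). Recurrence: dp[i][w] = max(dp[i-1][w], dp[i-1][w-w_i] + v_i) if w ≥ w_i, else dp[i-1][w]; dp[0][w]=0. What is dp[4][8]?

21

i\w   0   1   2   3   4   5   6   7   8
  0   0   0   0   0   0   0   0   0   0
  1   0   5   5   5   5   5   5   5   5
  2   0   5   5   5   9  14  14  14  14
  3   0   5   7   7   9  14  16  16  16
  4   0   5   7   7  12  17  19  19  21
  5   0   5   7   7  12  17  19  19  21
  6   0   5  11  16  18  18  23  28  30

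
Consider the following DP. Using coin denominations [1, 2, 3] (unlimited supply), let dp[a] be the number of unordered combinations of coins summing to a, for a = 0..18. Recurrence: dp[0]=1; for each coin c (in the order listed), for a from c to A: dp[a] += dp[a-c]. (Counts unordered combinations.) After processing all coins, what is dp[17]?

33

after  coin     0     1     2     3     4     5     6     7     8     9    10    11    12    13    14    15    16    17    18
          1     1     1     1     1     1     1     1     1     1     1     1     1     1     1     1     1     1     1     1
          2     1     1     2     2     3     3     4     4     5     5     6     6     7     7     8     8     9     9    10
          3     1     1     2     3     4     5     7     8    10    12    14    16    19    21    24    27    30    33    37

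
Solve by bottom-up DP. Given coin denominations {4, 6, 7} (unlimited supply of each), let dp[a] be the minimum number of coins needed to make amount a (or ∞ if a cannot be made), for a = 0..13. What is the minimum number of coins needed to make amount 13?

2

 a  0  1  2  3  4  5  6  7  8  9 10 11 12 13
dp  0  -  -  -  1  -  1  1  2  -  2  2  2  2
(- denotes ∞ / unreachable)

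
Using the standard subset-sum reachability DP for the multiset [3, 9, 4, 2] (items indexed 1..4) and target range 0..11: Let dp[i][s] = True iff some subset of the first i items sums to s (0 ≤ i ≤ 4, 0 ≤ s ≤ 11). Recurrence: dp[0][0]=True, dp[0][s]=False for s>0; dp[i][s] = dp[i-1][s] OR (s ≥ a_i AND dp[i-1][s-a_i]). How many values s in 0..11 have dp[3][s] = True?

5

i\s   0   1   2   3   4   5   6   7   8   9  10  11
  0   T   F   F   F   F   F   F   F   F   F   F   F
  1   T   F   F   T   F   F   F   F   F   F   F   F
  2   T   F   F   T   F   F   F   F   F   T   F   F
  3   T   F   F   T   T   F   F   T   F   T   F   F
  4   T   F   T   T   T   T   T   T   F   T   F   T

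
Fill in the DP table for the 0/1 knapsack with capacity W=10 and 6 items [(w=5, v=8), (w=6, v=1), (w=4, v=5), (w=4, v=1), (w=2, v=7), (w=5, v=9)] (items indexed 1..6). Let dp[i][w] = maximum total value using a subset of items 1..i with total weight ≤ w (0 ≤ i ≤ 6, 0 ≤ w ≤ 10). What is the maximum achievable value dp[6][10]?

17

i\w   0   1   2   3   4   5   6   7   8   9  10
  0   0   0   0   0   0   0   0   0   0   0   0
  1   0   0   0   0   0   8   8   8   8   8   8
  2   0   0   0   0   0   8   8   8   8   8   8
  3   0   0   0   0   5   8   8   8   8  13  13
  4   0   0   0   0   5   8   8   8   8  13  13
  5   0   0   7   7   7   8  12  15  15  15  15
  6   0   0   7   7   7   9  12  16  16  16  17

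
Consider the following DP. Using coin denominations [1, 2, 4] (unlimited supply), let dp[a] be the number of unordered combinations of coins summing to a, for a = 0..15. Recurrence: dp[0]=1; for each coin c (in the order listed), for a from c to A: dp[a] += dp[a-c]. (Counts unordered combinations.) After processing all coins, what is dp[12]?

after  coin     0     1     2     3     4     5     6     7     8     9    10    11    12    13    14    15
          1     1     1     1     1     1     1     1     1     1     1     1     1     1     1     1     1
          2     1     1     2     2     3     3     4     4     5     5     6     6     7     7     8     8
          4     1     1     2     2     4     4     6     6     9     9    12    12    16    16    20    20

16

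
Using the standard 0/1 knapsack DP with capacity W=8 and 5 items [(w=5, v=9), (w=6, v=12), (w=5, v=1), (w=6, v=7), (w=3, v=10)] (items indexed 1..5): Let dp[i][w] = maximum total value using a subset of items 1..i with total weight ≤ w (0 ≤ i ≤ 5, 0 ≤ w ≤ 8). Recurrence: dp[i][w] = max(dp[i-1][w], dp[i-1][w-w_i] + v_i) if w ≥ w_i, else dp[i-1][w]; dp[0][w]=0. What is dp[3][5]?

i\w   0   1   2   3   4   5   6   7   8
  0   0   0   0   0   0   0   0   0   0
  1   0   0   0   0   0   9   9   9   9
  2   0   0   0   0   0   9  12  12  12
  3   0   0   0   0   0   9  12  12  12
  4   0   0   0   0   0   9  12  12  12
  5   0   0   0  10  10  10  12  12  19

9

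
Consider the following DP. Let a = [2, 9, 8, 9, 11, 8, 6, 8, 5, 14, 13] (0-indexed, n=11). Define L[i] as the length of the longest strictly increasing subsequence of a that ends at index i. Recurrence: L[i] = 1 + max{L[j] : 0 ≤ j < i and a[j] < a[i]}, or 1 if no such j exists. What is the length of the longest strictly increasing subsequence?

5

   i    0    1    2    3    4    5    6    7    8    9   10
a[i]    2    9    8    9   11    8    6    8    5   14   13
L[i]    1    2    2    3    4    2    2    3    2    5    5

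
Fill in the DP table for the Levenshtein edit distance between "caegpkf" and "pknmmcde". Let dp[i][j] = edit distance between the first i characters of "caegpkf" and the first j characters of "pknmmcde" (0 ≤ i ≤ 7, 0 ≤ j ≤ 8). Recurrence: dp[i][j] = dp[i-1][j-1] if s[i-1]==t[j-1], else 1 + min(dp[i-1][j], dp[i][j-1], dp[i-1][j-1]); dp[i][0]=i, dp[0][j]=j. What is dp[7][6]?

7

   ''  p  k  n  m  m  c  d  e
''  0  1  2  3  4  5  6  7  8
 c  1  1  2  3  4  5  5  6  7
 a  2  2  2  3  4  5  6  6  7
 e  3  3  3  3  4  5  6  7  6
 g  4  4  4  4  4  5  6  7  7
 p  5  4  5  5  5  5  6  7  8
 k  6  5  4  5  6  6  6  7  8
 f  7  6  5  5  6  7  7  7  8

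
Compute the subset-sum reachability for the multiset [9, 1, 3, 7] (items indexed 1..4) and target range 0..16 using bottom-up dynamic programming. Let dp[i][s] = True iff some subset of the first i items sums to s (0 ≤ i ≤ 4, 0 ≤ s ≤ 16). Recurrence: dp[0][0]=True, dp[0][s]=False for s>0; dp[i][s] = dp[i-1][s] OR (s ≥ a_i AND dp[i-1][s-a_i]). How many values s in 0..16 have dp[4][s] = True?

12

i\s   0   1   2   3   4   5   6   7   8   9  10  11  12  13  14  15  16
  0   T   F   F   F   F   F   F   F   F   F   F   F   F   F   F   F   F
  1   T   F   F   F   F   F   F   F   F   T   F   F   F   F   F   F   F
  2   T   T   F   F   F   F   F   F   F   T   T   F   F   F   F   F   F
  3   T   T   F   T   T   F   F   F   F   T   T   F   T   T   F   F   F
  4   T   T   F   T   T   F   F   T   T   T   T   T   T   T   F   F   T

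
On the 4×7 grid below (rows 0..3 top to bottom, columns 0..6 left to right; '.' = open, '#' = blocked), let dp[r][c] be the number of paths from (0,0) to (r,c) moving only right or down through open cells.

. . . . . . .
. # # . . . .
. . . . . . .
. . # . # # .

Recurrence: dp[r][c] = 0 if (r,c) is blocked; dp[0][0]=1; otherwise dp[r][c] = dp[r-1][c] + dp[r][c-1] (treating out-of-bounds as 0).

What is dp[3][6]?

r\c   0   1   2   3   4   5   6
  0   1   1   1   1   1   1   1
  1   1   0   0   1   2   3   4
  2   1   1   1   2   4   7  11
  3   1   2   0   2   0   0  11

11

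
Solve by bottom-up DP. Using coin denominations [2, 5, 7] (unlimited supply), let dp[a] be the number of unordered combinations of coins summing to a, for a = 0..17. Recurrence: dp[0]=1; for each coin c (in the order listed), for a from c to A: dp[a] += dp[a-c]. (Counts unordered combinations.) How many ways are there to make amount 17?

4

after  coin     0     1     2     3     4     5     6     7     8     9    10    11    12    13    14    15    16    17
          2     1     0     1     0     1     0     1     0     1     0     1     0     1     0     1     0     1     0
          5     1     0     1     0     1     1     1     1     1     1     2     1     2     1     2     2     2     2
          7     1     0     1     0     1     1     1     2     1     2     2     2     3     2     4     3     4     4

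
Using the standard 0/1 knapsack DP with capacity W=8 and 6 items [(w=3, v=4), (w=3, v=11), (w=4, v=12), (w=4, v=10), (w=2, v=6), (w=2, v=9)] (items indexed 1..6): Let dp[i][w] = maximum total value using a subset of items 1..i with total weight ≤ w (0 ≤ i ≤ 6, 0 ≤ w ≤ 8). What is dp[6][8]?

27

i\w   0   1   2   3   4   5   6   7   8
  0   0   0   0   0   0   0   0   0   0
  1   0   0   0   4   4   4   4   4   4
  2   0   0   0  11  11  11  15  15  15
  3   0   0   0  11  12  12  15  23  23
  4   0   0   0  11  12  12  15  23  23
  5   0   0   6  11  12  17  18  23  23
  6   0   0   9  11  15  20  21  26  27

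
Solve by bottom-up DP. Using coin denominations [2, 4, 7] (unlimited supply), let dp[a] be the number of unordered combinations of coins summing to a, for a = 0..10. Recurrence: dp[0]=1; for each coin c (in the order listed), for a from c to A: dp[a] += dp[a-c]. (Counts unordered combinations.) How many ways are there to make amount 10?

3

after  coin     0     1     2     3     4     5     6     7     8     9    10
          2     1     0     1     0     1     0     1     0     1     0     1
          4     1     0     1     0     2     0     2     0     3     0     3
          7     1     0     1     0     2     0     2     1     3     1     3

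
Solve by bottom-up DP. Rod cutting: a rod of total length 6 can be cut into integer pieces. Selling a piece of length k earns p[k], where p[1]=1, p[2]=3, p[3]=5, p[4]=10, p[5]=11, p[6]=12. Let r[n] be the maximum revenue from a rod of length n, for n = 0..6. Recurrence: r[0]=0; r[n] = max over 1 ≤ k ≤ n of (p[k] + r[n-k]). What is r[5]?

   n    0    1    2    3    4    5    6
r[n]    0    1    3    5   10   11   13

11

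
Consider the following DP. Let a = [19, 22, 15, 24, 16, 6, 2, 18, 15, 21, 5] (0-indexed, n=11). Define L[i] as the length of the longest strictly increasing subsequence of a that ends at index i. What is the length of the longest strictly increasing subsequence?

4

   i    0    1    2    3    4    5    6    7    8    9   10
a[i]   19   22   15   24   16    6    2   18   15   21    5
L[i]    1    2    1    3    2    1    1    3    2    4    2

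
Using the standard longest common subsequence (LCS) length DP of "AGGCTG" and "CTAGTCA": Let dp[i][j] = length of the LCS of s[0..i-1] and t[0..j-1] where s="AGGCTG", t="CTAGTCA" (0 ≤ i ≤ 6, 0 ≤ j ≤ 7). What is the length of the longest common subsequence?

3

   ''  C  T  A  G  T  C  A
''  0  0  0  0  0  0  0  0
 A  0  0  0  1  1  1  1  1
 G  0  0  0  1  2  2  2  2
 G  0  0  0  1  2  2  2  2
 C  0  1  1  1  2  2  3  3
 T  0  1  2  2  2  3  3  3
 G  0  1  2  2  3  3  3  3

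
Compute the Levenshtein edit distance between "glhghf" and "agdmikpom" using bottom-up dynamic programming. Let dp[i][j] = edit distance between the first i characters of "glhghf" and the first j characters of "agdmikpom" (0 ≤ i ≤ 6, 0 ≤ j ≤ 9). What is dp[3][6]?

5

   ''  a  g  d  m  i  k  p  o  m
''  0  1  2  3  4  5  6  7  8  9
 g  1  1  1  2  3  4  5  6  7  8
 l  2  2  2  2  3  4  5  6  7  8
 h  3  3  3  3  3  4  5  6  7  8
 g  4  4  3  4  4  4  5  6  7  8
 h  5  5  4  4  5  5  5  6  7  8
 f  6  6  5  5  5  6  6  6  7  8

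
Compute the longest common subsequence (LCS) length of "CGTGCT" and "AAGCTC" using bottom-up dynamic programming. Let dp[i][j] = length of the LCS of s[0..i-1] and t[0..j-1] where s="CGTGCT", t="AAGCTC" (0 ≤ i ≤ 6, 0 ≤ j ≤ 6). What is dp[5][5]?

2

   ''  A  A  G  C  T  C
''  0  0  0  0  0  0  0
 C  0  0  0  0  1  1  1
 G  0  0  0  1  1  1  1
 T  0  0  0  1  1  2  2
 G  0  0  0  1  1  2  2
 C  0  0  0  1  2  2  3
 T  0  0  0  1  2  3  3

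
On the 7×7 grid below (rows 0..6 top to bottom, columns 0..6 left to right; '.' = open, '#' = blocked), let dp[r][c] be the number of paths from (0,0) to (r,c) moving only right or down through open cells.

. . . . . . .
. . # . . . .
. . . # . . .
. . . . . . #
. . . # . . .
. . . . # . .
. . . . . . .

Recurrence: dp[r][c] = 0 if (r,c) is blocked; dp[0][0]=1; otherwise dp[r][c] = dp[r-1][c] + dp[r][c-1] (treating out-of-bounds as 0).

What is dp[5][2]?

r\c   0   1   2   3   4   5   6
  0   1   1   1   1   1   1   1
  1   1   2   0   1   2   3   4
  2   1   3   3   0   2   5   9
  3   1   4   7   7   9  14   0
  4   1   5  12   0   9  23  23
  5   1   6  18  18   0  23  46
  6   1   7  25  43  43  66 112

18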